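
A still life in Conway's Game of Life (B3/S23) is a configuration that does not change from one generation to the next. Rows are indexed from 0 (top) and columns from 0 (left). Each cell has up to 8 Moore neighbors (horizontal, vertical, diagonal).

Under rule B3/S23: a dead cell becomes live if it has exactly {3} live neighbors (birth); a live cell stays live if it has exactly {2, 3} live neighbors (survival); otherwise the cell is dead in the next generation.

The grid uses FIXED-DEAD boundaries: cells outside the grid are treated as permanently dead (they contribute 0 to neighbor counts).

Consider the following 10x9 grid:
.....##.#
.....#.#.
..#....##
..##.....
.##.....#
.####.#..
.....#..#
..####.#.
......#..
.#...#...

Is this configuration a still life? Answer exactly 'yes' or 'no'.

Compute generation 1 and compare to generation 0 (given above):
Generation 1:
.....###.
.....#...
..##..###
...#...##
....#....
.#.###.#.
.#.....#.
...###.#.
..##..#..
.........
Cell (0,7) differs: gen0=0 vs gen1=1 -> NOT a still life.

Answer: no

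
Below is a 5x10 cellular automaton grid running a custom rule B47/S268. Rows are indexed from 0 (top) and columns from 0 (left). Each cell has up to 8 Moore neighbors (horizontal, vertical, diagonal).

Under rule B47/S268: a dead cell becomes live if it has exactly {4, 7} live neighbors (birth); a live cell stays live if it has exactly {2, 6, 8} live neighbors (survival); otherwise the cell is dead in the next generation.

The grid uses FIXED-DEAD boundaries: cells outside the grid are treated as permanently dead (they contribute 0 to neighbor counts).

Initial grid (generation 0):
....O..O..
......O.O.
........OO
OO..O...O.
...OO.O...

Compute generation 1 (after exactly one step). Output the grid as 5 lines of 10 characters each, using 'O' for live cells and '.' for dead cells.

Simulating step by step:
Generation 0 (given above): 13 live cells
Generation 1: 7 live cells
(generation 1 grid is the final answer)

Answer: .......O..
.......O..
.......O..
....O...O.
...OO.....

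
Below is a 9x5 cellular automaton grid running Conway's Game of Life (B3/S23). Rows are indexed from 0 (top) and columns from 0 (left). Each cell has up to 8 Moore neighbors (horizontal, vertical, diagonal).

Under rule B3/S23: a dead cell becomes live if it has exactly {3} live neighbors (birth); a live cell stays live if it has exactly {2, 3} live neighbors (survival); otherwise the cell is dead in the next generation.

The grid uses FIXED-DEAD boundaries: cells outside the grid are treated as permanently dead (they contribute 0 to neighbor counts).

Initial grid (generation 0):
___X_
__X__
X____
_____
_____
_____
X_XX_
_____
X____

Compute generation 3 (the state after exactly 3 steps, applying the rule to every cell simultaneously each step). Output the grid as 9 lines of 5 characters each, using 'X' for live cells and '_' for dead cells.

Answer: _____
_____
_____
_____
_____
_____
_____
_____
_____

Derivation:
Simulating step by step:
Generation 0 (given above): 7 live cells
Generation 1: 1 live cells
_____
_____
_____
_____
_____
_____
_____
_X___
_____
Generation 2: 0 live cells
_____
_____
_____
_____
_____
_____
_____
_____
_____
Generation 3: 0 live cells
(generation 3 grid is the final answer)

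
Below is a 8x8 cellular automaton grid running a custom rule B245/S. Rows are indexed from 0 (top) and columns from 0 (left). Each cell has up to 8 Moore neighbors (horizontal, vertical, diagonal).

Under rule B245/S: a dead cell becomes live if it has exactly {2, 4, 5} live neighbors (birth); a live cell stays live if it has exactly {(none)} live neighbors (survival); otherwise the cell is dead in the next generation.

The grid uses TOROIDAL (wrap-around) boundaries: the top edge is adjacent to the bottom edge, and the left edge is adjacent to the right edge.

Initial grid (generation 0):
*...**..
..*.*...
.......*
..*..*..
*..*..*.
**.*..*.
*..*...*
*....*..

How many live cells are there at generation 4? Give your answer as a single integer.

Answer: 22

Derivation:
Simulating step by step:
Generation 0 (given above): 20 live cells
Generation 1: 25 live cells
......**
**....**
.**.***.
**.**...
.**....*
..*..*..
.*...*..
...**..*
Generation 2: 22 live cells
*****...
...***..
...*...*
.....*..
*..*.**.
.*.**...
*...*...
..*...*.
Generation 3: 22 live cells
.....***
..*...**
..*.*...
*.***.*.
.*..*..*
.....**.
...*...*
.*.*....
Generation 4: 22 live cells
.*.**...
**..**..
**...*.*
.*...*..
...*.**.
..**....
*....*..
.....**.
Population at generation 4: 22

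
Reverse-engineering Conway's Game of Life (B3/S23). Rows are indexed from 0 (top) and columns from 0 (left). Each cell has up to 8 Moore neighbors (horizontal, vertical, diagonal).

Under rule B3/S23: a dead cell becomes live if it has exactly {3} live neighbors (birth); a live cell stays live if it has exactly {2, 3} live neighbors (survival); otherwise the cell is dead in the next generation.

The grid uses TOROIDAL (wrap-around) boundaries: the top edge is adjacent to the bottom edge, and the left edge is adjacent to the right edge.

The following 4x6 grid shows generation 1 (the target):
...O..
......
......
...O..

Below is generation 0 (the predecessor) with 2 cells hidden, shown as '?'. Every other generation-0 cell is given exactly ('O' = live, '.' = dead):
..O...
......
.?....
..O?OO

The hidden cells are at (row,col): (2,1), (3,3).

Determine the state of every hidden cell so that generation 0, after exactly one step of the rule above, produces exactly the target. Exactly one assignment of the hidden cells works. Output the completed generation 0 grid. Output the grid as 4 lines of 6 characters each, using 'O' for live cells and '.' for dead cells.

Hidden generation-0 cells (in order): (2,1), (3,3).
A hidden cell only influences target cells in its own 3x3 neighborhood. Try each of the 2^2 = 4 assignments, step the completed generation 0 forward once under B3/S23, and compare with the target:
  (2,1)=. (3,3)=. -> step reproduces the target at every cell -> ACCEPT
  (2,1)=. (3,3)=O -> step gives (0,2)='O' but target has '.' -> reject
  (2,1)=O (3,3)=. -> step gives (3,1)='O' but target has '.' -> reject
  (2,1)=O (3,3)=O -> step gives (0,2)='O' but target has '.' -> reject
Unique solution: (2,1)=dead, (3,3)=dead.
Check: live-neighbor counts of every cell in the completed generation 0:
121322
011100
111222
121311
Applying B3/S23 to generation 0 with these counts gives:
...O..
......
......
...O..
which matches the target exactly.

Answer: ..O...
......
......
..O.OO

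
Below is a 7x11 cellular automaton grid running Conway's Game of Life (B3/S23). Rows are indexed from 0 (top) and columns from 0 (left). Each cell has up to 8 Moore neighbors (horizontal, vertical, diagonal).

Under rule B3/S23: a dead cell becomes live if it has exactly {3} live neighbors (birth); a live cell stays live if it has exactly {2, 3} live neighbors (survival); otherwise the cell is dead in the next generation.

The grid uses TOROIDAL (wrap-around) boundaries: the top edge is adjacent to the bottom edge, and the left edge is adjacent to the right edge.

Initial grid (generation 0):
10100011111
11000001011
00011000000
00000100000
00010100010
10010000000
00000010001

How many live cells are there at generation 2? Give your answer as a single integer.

Answer: 19

Derivation:
Simulating step by step:
Generation 0 (given above): 22 live cells
Generation 1: 16 live cells
00000010000
01110011000
10001000001
00010100000
00000000000
00001000001
01000010100
Generation 2: 19 live cells
01000110000
11110111000
11001110000
00001000000
00001000000
00000000000
00000101000
Population at generation 2: 19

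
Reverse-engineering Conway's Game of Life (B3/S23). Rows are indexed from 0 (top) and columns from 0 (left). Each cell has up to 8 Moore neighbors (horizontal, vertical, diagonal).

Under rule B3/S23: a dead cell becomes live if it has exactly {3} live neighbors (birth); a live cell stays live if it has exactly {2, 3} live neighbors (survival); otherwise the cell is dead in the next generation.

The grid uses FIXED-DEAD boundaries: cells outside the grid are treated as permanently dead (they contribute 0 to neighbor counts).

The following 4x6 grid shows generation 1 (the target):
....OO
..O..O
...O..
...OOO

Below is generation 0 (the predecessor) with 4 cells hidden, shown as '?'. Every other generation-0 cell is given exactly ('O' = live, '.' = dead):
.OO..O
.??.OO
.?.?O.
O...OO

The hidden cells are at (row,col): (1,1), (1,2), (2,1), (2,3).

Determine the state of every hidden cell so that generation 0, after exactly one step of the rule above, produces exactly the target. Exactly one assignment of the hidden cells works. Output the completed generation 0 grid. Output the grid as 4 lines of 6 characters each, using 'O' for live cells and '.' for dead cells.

Answer: .OO..O
....OO
...OO.
O...OO

Derivation:
Hidden generation-0 cells (in order): (1,1), (1,2), (2,1), (2,3).
A hidden cell only influences target cells in its own 3x3 neighborhood. Try each of the 2^4 = 16 assignments, step the completed generation 0 forward once under B3/S23, and compare with the target:
  (1,1)=. (1,2)=. (2,1)=. (2,3)=. -> step gives (1,2)='.' but target has 'O' -> reject
  (1,1)=. (1,2)=. (2,1)=. (2,3)=O -> step reproduces the target at every cell -> ACCEPT
  (1,1)=. (1,2)=. (2,1)=O (2,3)=. -> step gives (1,1)='O' but target has '.' -> reject
  (1,1)=. (1,2)=. (2,1)=O (2,3)=O -> step gives (1,1)='O' but target has '.' -> reject
  (1,1)=. (1,2)=O (2,1)=. (2,3)=. -> step gives (0,1)='O' but target has '.' -> reject
  (1,1)=. (1,2)=O (2,1)=. (2,3)=O -> step gives (0,1)='O' but target has '.' -> reject
  (1,1)=. (1,2)=O (2,1)=O (2,3)=. -> step gives (0,1)='O' but target has '.' -> reject
  (1,1)=. (1,2)=O (2,1)=O (2,3)=O -> step gives (0,1)='O' but target has '.' -> reject
  (1,1)=O (1,2)=. (2,1)=. (2,3)=. -> step gives (0,1)='O' but target has '.' -> reject
  (1,1)=O (1,2)=. (2,1)=. (2,3)=O -> step gives (0,1)='O' but target has '.' -> reject
  (1,1)=O (1,2)=. (2,1)=O (2,3)=. -> step gives (0,1)='O' but target has '.' -> reject
  (1,1)=O (1,2)=. (2,1)=O (2,3)=O -> step gives (0,1)='O' but target has '.' -> reject
  (1,1)=O (1,2)=O (2,1)=. (2,3)=. -> step gives (0,1)='O' but target has '.' -> reject
  (1,1)=O (1,2)=O (2,1)=. (2,3)=O -> step gives (0,1)='O' but target has '.' -> reject
  (1,1)=O (1,2)=O (2,1)=O (2,3)=. -> step gives (0,1)='O' but target has '.' -> reject
  (1,1)=O (1,2)=O (2,1)=O (2,3)=O -> step gives (0,1)='O' but target has '.' -> reject
Unique solution: (1,1)=dead, (1,2)=dead, (2,1)=dead, (2,3)=live.
Check: live-neighbor counts of every cell in the completed generation 0:
111232
123443
111355
011332
Applying B3/S23 to generation 0 with these counts gives:
....OO
..O..O
...O..
...OOO
which matches the target exactly.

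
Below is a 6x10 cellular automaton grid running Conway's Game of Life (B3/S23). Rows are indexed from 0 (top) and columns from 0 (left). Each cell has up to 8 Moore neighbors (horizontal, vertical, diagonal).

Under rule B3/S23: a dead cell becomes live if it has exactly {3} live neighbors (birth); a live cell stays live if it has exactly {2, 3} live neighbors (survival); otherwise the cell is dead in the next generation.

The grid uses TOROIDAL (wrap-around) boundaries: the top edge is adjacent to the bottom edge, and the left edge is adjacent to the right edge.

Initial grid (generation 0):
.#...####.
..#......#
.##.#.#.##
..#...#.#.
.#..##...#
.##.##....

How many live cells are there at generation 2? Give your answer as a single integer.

Answer: 18

Derivation:
Simulating step by step:
Generation 0 (given above): 24 live cells
Generation 1: 30 live cells
##.######.
..##.....#
###..#..##
..#.#.#.#.
##..#.#...
.###...##.
Generation 2: 18 live cells
#....##...
..........
#...##.##.
..#.#.#.#.
#...#.#.##
........#.
Population at generation 2: 18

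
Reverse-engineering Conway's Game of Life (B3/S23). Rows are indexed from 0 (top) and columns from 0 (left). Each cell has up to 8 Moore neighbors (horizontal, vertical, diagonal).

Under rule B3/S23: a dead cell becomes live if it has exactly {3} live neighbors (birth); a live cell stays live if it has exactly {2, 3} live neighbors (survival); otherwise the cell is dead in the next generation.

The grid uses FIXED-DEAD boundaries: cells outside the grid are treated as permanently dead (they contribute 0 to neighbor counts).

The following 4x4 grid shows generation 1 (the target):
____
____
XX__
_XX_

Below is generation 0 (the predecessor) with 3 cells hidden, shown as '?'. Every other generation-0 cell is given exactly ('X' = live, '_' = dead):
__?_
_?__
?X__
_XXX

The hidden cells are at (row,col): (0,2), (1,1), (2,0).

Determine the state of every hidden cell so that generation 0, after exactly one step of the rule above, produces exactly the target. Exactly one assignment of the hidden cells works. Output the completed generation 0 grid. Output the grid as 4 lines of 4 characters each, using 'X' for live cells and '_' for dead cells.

Answer: ____
_X__
_X__
_XXX

Derivation:
Hidden generation-0 cells (in order): (0,2), (1,1), (2,0).
A hidden cell only influences target cells in its own 3x3 neighborhood. Try each of the 2^3 = 8 assignments, step the completed generation 0 forward once under B3/S23, and compare with the target:
  (0,2)=_ (1,1)=_ (2,0)=_ -> step gives (2,0)='_' but target has 'X' -> reject
  (0,2)=_ (1,1)=_ (2,0)=X -> step gives (3,0)='X' but target has '_' -> reject
  (0,2)=_ (1,1)=X (2,0)=_ -> step reproduces the target at every cell -> ACCEPT
  (0,2)=_ (1,1)=X (2,0)=X -> step gives (1,0)='X' but target has '_' -> reject
  (0,2)=X (1,1)=_ (2,0)=_ -> step gives (2,0)='_' but target has 'X' -> reject
  (0,2)=X (1,1)=_ (2,0)=X -> step gives (1,1)='X' but target has '_' -> reject
  (0,2)=X (1,1)=X (2,0)=_ -> step gives (1,1)='X' but target has '_' -> reject
  (0,2)=X (1,1)=X (2,0)=X -> step gives (1,0)='X' but target has '_' -> reject
Unique solution: (0,2)=dead, (1,1)=live, (2,0)=dead.
Check: live-neighbor counts of every cell in the completed generation 0:
1110
2120
3352
2231
Applying B3/S23 to generation 0 with these counts gives:
____
____
XX__
_XX_
which matches the target exactly.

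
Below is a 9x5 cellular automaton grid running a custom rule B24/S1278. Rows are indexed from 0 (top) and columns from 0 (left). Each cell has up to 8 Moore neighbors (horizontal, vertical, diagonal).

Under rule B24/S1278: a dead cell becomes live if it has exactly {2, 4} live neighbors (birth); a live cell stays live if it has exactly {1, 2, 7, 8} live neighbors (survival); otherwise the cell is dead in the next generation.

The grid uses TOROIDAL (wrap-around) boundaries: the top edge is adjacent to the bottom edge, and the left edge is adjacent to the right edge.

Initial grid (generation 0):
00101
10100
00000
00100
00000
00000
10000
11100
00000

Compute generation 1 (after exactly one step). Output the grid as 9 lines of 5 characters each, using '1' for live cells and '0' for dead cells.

Simulating step by step:
Generation 0 (given above): 9 live cells
Generation 1: 17 live cells
(generation 1 grid is the final answer)

Answer: 10101
10101
00110
00000
00000
00000
11101
10101
01001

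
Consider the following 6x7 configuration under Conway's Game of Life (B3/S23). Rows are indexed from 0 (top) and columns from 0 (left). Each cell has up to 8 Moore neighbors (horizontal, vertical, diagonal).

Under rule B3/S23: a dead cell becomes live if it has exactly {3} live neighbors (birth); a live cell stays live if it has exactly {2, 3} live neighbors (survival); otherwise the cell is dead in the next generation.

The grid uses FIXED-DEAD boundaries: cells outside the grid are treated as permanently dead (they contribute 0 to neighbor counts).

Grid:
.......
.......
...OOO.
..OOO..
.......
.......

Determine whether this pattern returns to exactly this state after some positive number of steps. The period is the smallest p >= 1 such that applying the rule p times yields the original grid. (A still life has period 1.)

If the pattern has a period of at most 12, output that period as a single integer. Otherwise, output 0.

Simulating and comparing each generation to the original:
Gen 0 (original, given above): 6 live cells
Gen 1: 6 live cells, differs from original
Gen 2: 6 live cells, MATCHES original -> period = 2

Answer: 2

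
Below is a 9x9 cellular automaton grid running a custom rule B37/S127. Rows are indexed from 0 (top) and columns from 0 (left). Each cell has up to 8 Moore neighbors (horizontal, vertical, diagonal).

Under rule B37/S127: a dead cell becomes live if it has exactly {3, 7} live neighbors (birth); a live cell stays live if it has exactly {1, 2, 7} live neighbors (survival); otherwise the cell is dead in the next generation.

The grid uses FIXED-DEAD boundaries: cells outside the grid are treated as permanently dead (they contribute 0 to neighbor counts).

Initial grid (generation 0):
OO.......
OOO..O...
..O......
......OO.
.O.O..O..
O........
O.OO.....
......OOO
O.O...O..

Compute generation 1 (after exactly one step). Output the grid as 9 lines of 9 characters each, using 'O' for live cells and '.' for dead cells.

Answer: ..O......
.........
..O...O..
..O...OO.
.O....OO.
O..O.....
OOOO...O.
..OO..O.O
......O..

Derivation:
Simulating step by step:
Generation 0 (given above): 22 live cells
Generation 1: 21 live cells
(generation 1 grid is the final answer)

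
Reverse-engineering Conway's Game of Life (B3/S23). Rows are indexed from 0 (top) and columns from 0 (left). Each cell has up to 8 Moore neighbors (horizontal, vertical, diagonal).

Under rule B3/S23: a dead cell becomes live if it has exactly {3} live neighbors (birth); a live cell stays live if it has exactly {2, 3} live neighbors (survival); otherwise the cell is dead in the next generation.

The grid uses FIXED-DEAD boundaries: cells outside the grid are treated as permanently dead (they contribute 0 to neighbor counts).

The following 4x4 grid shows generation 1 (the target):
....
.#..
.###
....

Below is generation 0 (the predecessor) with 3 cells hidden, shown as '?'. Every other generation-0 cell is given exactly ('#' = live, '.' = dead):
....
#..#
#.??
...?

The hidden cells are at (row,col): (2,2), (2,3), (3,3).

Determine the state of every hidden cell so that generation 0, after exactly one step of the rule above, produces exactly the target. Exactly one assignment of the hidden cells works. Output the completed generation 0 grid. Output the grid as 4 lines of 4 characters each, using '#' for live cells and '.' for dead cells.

Answer: ....
#..#
#.#.
...#

Derivation:
Hidden generation-0 cells (in order): (2,2), (2,3), (3,3).
A hidden cell only influences target cells in its own 3x3 neighborhood. Try each of the 2^3 = 8 assignments, step the completed generation 0 forward once under B3/S23, and compare with the target:
  (2,2)=. (2,3)=. (3,3)=. -> step gives (1,1)='.' but target has '#' -> reject
  (2,2)=. (2,3)=. (3,3)=# -> step gives (1,1)='.' but target has '#' -> reject
  (2,2)=. (2,3)=# (3,3)=. -> step gives (1,1)='.' but target has '#' -> reject
  (2,2)=. (2,3)=# (3,3)=# -> step gives (1,1)='.' but target has '#' -> reject
  (2,2)=# (2,3)=. (3,3)=. -> step gives (2,2)='.' but target has '#' -> reject
  (2,2)=# (2,3)=. (3,3)=# -> step reproduces the target at every cell -> ACCEPT
  (2,2)=# (2,3)=# (3,3)=. -> step gives (1,2)='#' but target has '.' -> reject
  (2,2)=# (2,3)=# (3,3)=# -> step gives (1,2)='#' but target has '.' -> reject
Unique solution: (2,2)=live, (2,3)=dead, (3,3)=live.
Check: live-neighbor counts of every cell in the completed generation 0:
1111
1321
1323
1221
Applying B3/S23 to generation 0 with these counts gives:
....
.#..
.###
....
which matches the target exactly.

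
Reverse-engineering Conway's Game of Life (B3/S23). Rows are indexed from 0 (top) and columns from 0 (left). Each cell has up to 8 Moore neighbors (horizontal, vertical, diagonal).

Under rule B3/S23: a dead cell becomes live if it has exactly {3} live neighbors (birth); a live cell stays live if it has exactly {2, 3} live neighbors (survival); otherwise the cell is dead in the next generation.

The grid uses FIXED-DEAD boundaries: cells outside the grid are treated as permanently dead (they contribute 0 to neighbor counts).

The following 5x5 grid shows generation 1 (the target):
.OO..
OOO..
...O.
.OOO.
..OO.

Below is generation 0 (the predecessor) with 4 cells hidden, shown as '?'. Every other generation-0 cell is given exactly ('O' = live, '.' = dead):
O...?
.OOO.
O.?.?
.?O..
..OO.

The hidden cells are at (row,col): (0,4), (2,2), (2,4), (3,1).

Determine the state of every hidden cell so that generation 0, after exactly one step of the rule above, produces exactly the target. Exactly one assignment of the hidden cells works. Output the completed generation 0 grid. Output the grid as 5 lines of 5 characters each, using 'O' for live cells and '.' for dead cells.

Answer: O....
.OOO.
O....
..O..
..OO.

Derivation:
Hidden generation-0 cells (in order): (0,4), (2,2), (2,4), (3,1).
A hidden cell only influences target cells in its own 3x3 neighborhood. Try each of the 2^4 = 16 assignments, step the completed generation 0 forward once under B3/S23, and compare with the target:
  (0,4)=. (2,2)=. (2,4)=. (3,1)=. -> step reproduces the target at every cell -> ACCEPT
  (0,4)=. (2,2)=. (2,4)=. (3,1)=O -> step gives (2,0)='O' but target has '.' -> reject
  (0,4)=. (2,2)=. (2,4)=O (3,1)=. -> step gives (1,3)='O' but target has '.' -> reject
  (0,4)=. (2,2)=. (2,4)=O (3,1)=O -> step gives (1,3)='O' but target has '.' -> reject
  (0,4)=. (2,2)=O (2,4)=. (3,1)=. -> step gives (1,1)='.' but target has 'O' -> reject
  (0,4)=. (2,2)=O (2,4)=. (3,1)=O -> step gives (1,1)='.' but target has 'O' -> reject
  (0,4)=. (2,2)=O (2,4)=O (3,1)=. -> step gives (1,1)='.' but target has 'O' -> reject
  (0,4)=. (2,2)=O (2,4)=O (3,1)=O -> step gives (1,1)='.' but target has 'O' -> reject
  (0,4)=O (2,2)=. (2,4)=. (3,1)=. -> step gives (0,3)='O' but target has '.' -> reject
  (0,4)=O (2,2)=. (2,4)=. (3,1)=O -> step gives (0,3)='O' but target has '.' -> reject
  (0,4)=O (2,2)=. (2,4)=O (3,1)=. -> step gives (0,3)='O' but target has '.' -> reject
  (0,4)=O (2,2)=. (2,4)=O (3,1)=O -> step gives (0,3)='O' but target has '.' -> reject
  (0,4)=O (2,2)=O (2,4)=. (3,1)=. -> step gives (0,3)='O' but target has '.' -> reject
  (0,4)=O (2,2)=O (2,4)=. (3,1)=O -> step gives (0,3)='O' but target has '.' -> reject
  (0,4)=O (2,2)=O (2,4)=O (3,1)=. -> step gives (0,3)='O' but target has '.' -> reject
  (0,4)=O (2,2)=O (2,4)=O (3,1)=O -> step gives (0,3)='O' but target has '.' -> reject
Unique solution: (0,4)=dead, (2,2)=dead, (2,4)=dead, (3,1)=dead.
Check: live-neighbor counts of every cell in the completed generation 0:
13321
33211
14431
13231
02221
Applying B3/S23 to generation 0 with these counts gives:
.OO..
OOO..
...O.
.OOO.
..OO.
which matches the target exactly.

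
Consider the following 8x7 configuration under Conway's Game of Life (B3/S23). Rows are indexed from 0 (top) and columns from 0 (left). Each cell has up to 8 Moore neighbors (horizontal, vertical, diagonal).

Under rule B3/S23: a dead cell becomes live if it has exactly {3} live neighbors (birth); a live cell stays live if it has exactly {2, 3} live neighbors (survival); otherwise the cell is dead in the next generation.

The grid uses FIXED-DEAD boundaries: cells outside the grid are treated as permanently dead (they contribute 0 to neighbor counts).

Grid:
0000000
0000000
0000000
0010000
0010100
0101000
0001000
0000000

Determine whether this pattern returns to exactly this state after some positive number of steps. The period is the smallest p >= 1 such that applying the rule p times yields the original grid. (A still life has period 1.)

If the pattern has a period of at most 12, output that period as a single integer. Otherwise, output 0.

Answer: 2

Derivation:
Simulating and comparing each generation to the original:
Gen 0 (original, given above): 6 live cells
Gen 1: 6 live cells, differs from original
Gen 2: 6 live cells, MATCHES original -> period = 2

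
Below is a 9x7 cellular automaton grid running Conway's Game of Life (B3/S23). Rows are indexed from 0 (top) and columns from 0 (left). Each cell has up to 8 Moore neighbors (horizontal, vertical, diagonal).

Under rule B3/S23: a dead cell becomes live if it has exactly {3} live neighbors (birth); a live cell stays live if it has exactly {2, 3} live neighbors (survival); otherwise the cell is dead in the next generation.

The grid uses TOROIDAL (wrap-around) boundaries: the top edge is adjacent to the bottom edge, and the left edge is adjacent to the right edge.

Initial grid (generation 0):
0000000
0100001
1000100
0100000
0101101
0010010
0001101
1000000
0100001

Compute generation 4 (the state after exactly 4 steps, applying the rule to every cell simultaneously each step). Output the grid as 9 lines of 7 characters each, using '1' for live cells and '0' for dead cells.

Answer: 0100001
0010000
0100100
0000100
0001110
0101000
1001000
1100000
0000000

Derivation:
Simulating step by step:
Generation 0 (given above): 17 live cells
Generation 1: 24 live cells
0000000
1000000
1100000
0111110
1101110
1010001
0001111
1000011
1000000
Generation 2: 13 live cells
0000000
1100000
1001101
0000010
0000000
0010000
0101100
1000000
1000000
Generation 3: 20 live cells
1100000
1100001
1100111
0000111
0000000
0011000
0111000
1100000
0000000
Generation 4: 15 live cells
(generation 4 grid is the final answer)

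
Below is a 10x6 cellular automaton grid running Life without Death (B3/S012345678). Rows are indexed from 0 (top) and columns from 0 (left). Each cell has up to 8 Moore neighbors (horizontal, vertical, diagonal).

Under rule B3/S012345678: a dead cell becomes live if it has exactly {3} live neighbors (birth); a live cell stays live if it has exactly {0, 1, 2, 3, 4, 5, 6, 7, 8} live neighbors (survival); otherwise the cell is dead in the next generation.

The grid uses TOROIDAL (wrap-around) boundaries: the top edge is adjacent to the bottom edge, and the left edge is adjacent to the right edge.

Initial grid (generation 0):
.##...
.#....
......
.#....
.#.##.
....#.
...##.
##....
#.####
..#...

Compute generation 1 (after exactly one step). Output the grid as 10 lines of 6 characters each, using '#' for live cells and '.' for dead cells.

Answer: .##...
.##...
......
.##...
.####.
..#.##
...###
##....
#.####
#.#.##

Derivation:
Simulating step by step:
Generation 0 (given above): 18 live cells
Generation 1: 27 live cells
(generation 1 grid is the final answer)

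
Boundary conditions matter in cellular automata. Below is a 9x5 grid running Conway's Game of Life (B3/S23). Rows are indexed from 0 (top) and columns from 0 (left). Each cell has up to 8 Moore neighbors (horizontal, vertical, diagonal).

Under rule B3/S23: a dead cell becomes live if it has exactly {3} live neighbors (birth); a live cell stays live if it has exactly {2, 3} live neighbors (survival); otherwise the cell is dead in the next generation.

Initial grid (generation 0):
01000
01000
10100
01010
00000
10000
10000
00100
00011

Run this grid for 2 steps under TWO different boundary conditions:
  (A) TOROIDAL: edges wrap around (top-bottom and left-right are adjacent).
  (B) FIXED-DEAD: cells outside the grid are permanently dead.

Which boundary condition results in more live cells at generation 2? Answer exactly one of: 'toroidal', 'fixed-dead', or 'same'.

Under TOROIDAL boundary, generation 2:
10001
10111
10010
01100
00000
00000
00000
00011
01100
Population = 14

Under FIXED-DEAD boundary, generation 2:
01000
10100
10010
01100
00000
00000
00000
00100
00000
Population = 8

Comparison: toroidal=14, fixed-dead=8 -> toroidal

Answer: toroidal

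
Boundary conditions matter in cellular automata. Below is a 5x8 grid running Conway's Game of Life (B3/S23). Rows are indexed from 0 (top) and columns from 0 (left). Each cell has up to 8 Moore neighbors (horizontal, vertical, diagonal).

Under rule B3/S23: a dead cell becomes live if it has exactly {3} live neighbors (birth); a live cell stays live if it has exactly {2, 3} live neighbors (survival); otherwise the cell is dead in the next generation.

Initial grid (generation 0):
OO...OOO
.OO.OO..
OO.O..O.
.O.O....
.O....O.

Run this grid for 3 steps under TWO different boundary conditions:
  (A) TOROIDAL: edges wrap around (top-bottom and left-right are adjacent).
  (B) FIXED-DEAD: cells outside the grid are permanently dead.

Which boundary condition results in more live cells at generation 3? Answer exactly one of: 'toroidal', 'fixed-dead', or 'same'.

Answer: toroidal

Derivation:
Under TOROIDAL boundary, generation 3:
...O...O
.....O..
O....OO.
.OO.OO.O
O.O....O
Population = 14

Under FIXED-DEAD boundary, generation 3:
.O...O..
....OO..
..OO....
.OOO....
........
Population = 9

Comparison: toroidal=14, fixed-dead=9 -> toroidal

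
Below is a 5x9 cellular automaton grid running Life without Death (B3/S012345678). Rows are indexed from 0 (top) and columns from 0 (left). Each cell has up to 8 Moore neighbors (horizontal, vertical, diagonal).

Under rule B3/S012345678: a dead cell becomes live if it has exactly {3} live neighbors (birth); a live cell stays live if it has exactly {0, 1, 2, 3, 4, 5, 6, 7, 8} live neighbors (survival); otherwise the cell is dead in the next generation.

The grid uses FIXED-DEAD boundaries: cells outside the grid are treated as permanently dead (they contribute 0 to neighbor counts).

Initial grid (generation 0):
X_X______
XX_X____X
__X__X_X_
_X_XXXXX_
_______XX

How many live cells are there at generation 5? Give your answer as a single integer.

Answer: 31

Derivation:
Simulating step by step:
Generation 0 (given above): 17 live cells
Generation 1: 22 live cells
X_X______
XX_X____X
X_X__X_XX
_XXXXXXX_
____XX_XX
Generation 2: 24 live cells
X_X______
XX_X___XX
X_X__X_XX
_XXXXXXX_
__X_XX_XX
Generation 3: 26 live cells
X_X______
XX_X__XXX
X_X__X_XX
_XXXXXXX_
_XX_XX_XX
Generation 4: 28 live cells
X_X____X_
XX_X__XXX
X_X__X_XX
XXXXXXXX_
_XX_XX_XX
Generation 5: 31 live cells
X_X___XXX
XX_X__XXX
X_X__X_XX
XXXXXXXX_
XXX_XX_XX
Population at generation 5: 31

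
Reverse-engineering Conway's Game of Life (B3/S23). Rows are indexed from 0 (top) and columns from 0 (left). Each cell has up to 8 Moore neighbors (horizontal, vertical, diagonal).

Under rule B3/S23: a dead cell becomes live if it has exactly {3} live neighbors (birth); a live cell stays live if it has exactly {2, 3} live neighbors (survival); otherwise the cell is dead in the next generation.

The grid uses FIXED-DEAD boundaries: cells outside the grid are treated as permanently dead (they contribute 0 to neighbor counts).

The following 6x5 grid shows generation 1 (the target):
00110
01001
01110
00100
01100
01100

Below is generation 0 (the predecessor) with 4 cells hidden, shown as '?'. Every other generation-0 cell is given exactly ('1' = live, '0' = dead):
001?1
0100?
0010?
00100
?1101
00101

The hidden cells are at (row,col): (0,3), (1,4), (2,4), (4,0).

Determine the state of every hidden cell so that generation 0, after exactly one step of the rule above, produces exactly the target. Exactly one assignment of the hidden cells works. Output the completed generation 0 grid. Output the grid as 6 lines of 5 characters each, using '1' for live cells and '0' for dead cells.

Hidden generation-0 cells (in order): (0,3), (1,4), (2,4), (4,0).
A hidden cell only influences target cells in its own 3x3 neighborhood. Try each of the 2^4 = 16 assignments, step the completed generation 0 forward once under B3/S23, and compare with the target:
  (0,3)=0 (1,4)=0 (2,4)=0 (4,0)=0 -> step gives (0,2)='0' but target has '1' -> reject
  (0,3)=0 (1,4)=0 (2,4)=0 (4,0)=1 -> step gives (0,2)='0' but target has '1' -> reject
  (0,3)=0 (1,4)=0 (2,4)=1 (4,0)=0 -> step gives (0,2)='0' but target has '1' -> reject
  (0,3)=0 (1,4)=0 (2,4)=1 (4,0)=1 -> step gives (0,2)='0' but target has '1' -> reject
  (0,3)=0 (1,4)=1 (2,4)=0 (4,0)=0 -> step gives (0,2)='0' but target has '1' -> reject
  (0,3)=0 (1,4)=1 (2,4)=0 (4,0)=1 -> step gives (0,2)='0' but target has '1' -> reject
  (0,3)=0 (1,4)=1 (2,4)=1 (4,0)=0 -> step gives (0,2)='0' but target has '1' -> reject
  (0,3)=0 (1,4)=1 (2,4)=1 (4,0)=1 -> step gives (0,2)='0' but target has '1' -> reject
  (0,3)=1 (1,4)=0 (2,4)=0 (4,0)=0 -> step gives (1,4)='0' but target has '1' -> reject
  (0,3)=1 (1,4)=0 (2,4)=0 (4,0)=1 -> step gives (1,4)='0' but target has '1' -> reject
  (0,3)=1 (1,4)=0 (2,4)=1 (4,0)=0 -> step reproduces the target at every cell -> ACCEPT
  (0,3)=1 (1,4)=0 (2,4)=1 (4,0)=1 -> step gives (4,1)='0' but target has '1' -> reject
  (0,3)=1 (1,4)=1 (2,4)=0 (4,0)=0 -> step gives (0,4)='1' but target has '0' -> reject
  (0,3)=1 (1,4)=1 (2,4)=0 (4,0)=1 -> step gives (0,4)='1' but target has '0' -> reject
  (0,3)=1 (1,4)=1 (2,4)=1 (4,0)=0 -> step gives (0,4)='1' but target has '0' -> reject
  (0,3)=1 (1,4)=1 (2,4)=1 (4,0)=1 -> step gives (0,4)='1' but target has '0' -> reject
Unique solution: (0,3)=live, (1,4)=dead, (2,4)=live, (4,0)=dead.
Check: live-neighbor counts of every cell in the completed generation 0:
12221
12453
13230
14352
13351
13241
Applying B3/S23 to generation 0 with these counts gives:
00110
01001
01110
00100
01100
01100
which matches the target exactly.

Answer: 00111
01000
00101
00100
01101
00101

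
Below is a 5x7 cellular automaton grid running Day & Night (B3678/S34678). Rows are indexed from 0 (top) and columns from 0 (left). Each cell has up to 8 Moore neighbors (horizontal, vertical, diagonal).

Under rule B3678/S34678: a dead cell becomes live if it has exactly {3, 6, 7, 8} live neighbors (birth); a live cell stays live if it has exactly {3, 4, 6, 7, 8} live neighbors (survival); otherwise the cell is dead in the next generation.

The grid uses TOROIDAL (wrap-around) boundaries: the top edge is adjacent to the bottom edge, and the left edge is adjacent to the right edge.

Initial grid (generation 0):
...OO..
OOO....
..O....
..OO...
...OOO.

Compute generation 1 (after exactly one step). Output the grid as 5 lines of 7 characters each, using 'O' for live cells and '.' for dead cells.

Answer: .O.OOO.
.OO....
..O....
..OO...
.......

Derivation:
Simulating step by step:
Generation 0 (given above): 11 live cells
Generation 1: 9 live cells
(generation 1 grid is the final answer)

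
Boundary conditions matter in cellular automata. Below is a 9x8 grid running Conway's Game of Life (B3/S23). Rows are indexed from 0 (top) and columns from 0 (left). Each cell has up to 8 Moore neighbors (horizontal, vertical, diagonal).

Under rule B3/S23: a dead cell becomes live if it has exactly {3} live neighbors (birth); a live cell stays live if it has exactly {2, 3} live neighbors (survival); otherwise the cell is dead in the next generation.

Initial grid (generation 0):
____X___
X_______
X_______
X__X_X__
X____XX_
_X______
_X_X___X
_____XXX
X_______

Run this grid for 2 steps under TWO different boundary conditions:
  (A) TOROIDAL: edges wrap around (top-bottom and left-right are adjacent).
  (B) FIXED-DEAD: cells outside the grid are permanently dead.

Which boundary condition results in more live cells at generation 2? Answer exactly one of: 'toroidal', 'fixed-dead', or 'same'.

Answer: fixed-dead

Derivation:
Under TOROIDAL boundary, generation 2:
______X_
X_______
_X___XXX
__X_X___
___XX___
__XX____
_XX_____
X____X__
_____X_X
Population = 18

Under FIXED-DEAD boundary, generation 2:
________
________
XX___X__
__X_X_X_
___XX__X
X_XX__XX
__X____X
______XX
______XX
Population = 20

Comparison: toroidal=18, fixed-dead=20 -> fixed-dead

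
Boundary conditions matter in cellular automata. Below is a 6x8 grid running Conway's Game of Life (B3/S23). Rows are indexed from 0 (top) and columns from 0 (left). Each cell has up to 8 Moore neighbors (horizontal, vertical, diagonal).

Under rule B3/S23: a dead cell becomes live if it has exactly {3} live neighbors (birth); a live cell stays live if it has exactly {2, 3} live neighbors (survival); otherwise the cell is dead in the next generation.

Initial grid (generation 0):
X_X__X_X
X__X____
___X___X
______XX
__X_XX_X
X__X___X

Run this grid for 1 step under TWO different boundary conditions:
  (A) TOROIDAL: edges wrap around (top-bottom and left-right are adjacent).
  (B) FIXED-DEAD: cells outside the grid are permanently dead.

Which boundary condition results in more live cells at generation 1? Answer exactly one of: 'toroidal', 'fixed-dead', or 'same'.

Under TOROIDAL boundary, generation 1:
__XXX_X_
XXXXX_X_
X_____XX
X__XXX_X
___XXX__
__XX_X__
Population = 24

Under FIXED-DEAD boundary, generation 1:
_X______
_XXXX_X_
______XX
___XXX_X
___XXX_X
___XX_X_
Population = 19

Comparison: toroidal=24, fixed-dead=19 -> toroidal

Answer: toroidal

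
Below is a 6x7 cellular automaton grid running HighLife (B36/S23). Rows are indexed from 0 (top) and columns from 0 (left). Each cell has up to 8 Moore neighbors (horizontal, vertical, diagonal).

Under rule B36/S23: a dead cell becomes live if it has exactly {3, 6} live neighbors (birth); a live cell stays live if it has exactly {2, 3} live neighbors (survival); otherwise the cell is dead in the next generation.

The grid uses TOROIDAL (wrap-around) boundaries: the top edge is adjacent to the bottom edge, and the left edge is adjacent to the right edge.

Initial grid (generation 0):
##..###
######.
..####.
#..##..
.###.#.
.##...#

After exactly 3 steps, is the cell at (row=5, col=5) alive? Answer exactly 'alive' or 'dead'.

Simulating step by step:
Generation 0 (given above): 25 live cells
Generation 1: 8 live cells
..#....
......#
#......
..#...#
.....##
#......
Generation 2: 9 live cells
.......
.......
#.....#
#....##
#....##
......#
Generation 3: 6 live cells
.......
.......
#....#.
.#.....
.......
#....##

Cell (5,5) at generation 3: 1 -> alive

Answer: alive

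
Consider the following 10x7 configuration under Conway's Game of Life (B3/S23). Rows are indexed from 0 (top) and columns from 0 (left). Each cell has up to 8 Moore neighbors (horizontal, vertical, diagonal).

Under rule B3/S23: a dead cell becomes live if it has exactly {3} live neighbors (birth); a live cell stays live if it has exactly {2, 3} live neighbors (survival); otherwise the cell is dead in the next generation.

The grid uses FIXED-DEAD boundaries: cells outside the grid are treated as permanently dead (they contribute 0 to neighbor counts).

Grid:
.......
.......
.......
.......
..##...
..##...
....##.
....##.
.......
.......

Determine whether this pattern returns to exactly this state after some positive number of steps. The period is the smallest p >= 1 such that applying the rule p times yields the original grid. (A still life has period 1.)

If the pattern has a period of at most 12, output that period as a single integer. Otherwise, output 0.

Answer: 2

Derivation:
Simulating and comparing each generation to the original:
Gen 0 (original, given above): 8 live cells
Gen 1: 6 live cells, differs from original
Gen 2: 8 live cells, MATCHES original -> period = 2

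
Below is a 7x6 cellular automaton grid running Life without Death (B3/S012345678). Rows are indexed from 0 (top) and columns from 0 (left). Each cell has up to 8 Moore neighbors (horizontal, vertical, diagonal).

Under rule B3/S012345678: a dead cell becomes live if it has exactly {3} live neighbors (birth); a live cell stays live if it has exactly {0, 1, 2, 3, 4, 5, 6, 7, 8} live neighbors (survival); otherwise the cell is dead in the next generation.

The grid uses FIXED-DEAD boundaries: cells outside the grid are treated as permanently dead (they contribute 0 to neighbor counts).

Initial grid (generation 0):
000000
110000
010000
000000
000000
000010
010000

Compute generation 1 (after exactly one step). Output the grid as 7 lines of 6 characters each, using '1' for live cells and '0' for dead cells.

Simulating step by step:
Generation 0 (given above): 5 live cells
Generation 1: 6 live cells
(generation 1 grid is the final answer)

Answer: 000000
110000
110000
000000
000000
000010
010000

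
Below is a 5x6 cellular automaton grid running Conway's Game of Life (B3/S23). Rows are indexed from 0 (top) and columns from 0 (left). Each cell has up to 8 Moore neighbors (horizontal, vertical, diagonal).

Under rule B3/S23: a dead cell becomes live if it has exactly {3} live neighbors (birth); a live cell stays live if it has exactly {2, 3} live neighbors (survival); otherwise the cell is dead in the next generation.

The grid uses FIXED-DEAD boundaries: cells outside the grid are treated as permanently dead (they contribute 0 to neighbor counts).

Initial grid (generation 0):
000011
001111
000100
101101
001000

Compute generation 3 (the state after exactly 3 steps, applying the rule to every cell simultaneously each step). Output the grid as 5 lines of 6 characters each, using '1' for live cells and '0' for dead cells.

Simulating step by step:
Generation 0 (given above): 12 live cells
Generation 1: 12 live cells
000001
001001
010001
011110
011100
Generation 2: 8 live cells
000000
000011
010001
100010
010010
Generation 3: 7 live cells
(generation 3 grid is the final answer)

Answer: 000000
000011
000001
110011
000000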